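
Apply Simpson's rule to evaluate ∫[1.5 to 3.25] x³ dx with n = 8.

f(x) = x³
a = 1.5, b = 3.25, n = 8
h = (b - a)/n = 0.218750

Simpson's rule: (h/3)[f(x₀) + 4f(x₁) + 2f(x₂) + ... + f(xₙ)]

x_0 = 1.5000, f(x_0) = 3.375000, coefficient = 1
x_1 = 1.7188, f(x_1) = 5.077362, coefficient = 4
x_2 = 1.9375, f(x_2) = 7.273193, coefficient = 2
x_3 = 2.1562, f(x_3) = 10.025299, coefficient = 4
x_4 = 2.3750, f(x_4) = 13.396484, coefficient = 2
x_5 = 2.5938, f(x_5) = 17.449554, coefficient = 4
x_6 = 2.8125, f(x_6) = 22.247314, coefficient = 2
x_7 = 3.0312, f(x_7) = 27.852570, coefficient = 4
x_8 = 3.2500, f(x_8) = 34.328125, coefficient = 1

I ≈ (0.218750/3) × 365.156250 = 26.625977
Exact value: 26.625977
Error: 0.000000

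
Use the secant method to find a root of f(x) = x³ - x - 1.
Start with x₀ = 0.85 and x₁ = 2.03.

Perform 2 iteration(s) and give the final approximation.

f(x) = x³ - x - 1
x₀ = 0.85, x₁ = 2.03

Secant formula: x_{n+1} = x_n - f(x_n)(x_n - x_{n-1})/(f(x_n) - f(x_{n-1}))

Iteration 1:
  f(0.850000) = -1.235875
  f(2.030000) = 5.335427
  x_2 = 2.030000 - 5.335427×(2.030000 - 0.850000)/(5.335427 - (-1.235875))
       = 1.071924
Iteration 2:
  f(2.030000) = 5.335427
  f(1.071924) = -0.840260
  x_3 = 1.071924 - (-0.840260)×(1.071924 - 2.030000)/(-0.840260 - 5.335427)
       = 1.202280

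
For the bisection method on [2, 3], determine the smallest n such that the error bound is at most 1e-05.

We need (b-a)/2^n ≤ 1e-05
(3 - 2)/2^n ≤ 1e-05
1/2^n ≤ 1e-05
2^n ≥ 100000
n ≥ log₂(100000) = 16.61
n ≥ 17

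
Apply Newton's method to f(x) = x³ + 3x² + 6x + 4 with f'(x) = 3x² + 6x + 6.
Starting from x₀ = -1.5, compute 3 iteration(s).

f(x) = x³ + 3x² + 6x + 4
f'(x) = 3x² + 6x + 6
x₀ = -1.5

Newton-Raphson formula: x_{n+1} = x_n - f(x_n)/f'(x_n)

Iteration 1:
  f(-1.500000) = -1.625000
  f'(-1.500000) = 3.750000
  x_1 = -1.500000 - (-1.625000)/3.750000 = -1.066667
Iteration 2:
  f(-1.066667) = -0.200296
  f'(-1.066667) = 3.013333
  x_2 = -1.066667 - (-0.200296)/3.013333 = -1.000197
Iteration 3:
  f(-1.000197) = -0.000590
  f'(-1.000197) = 3.000000
  x_3 = -1.000197 - (-0.000590)/3.000000 = -1.000000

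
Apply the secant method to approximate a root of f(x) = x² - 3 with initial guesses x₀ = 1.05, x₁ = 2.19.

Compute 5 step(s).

f(x) = x² - 3
x₀ = 1.05, x₁ = 2.19

Secant formula: x_{n+1} = x_n - f(x_n)(x_n - x_{n-1})/(f(x_n) - f(x_{n-1}))

Iteration 1:
  f(1.050000) = -1.897500
  f(2.190000) = 1.796100
  x_2 = 2.190000 - 1.796100×(2.190000 - 1.050000)/(1.796100 - (-1.897500))
       = 1.635648
Iteration 2:
  f(2.190000) = 1.796100
  f(1.635648) = -0.324655
  x_3 = 1.635648 - (-0.324655)×(1.635648 - 2.190000)/(-0.324655 - 1.796100)
       = 1.720511
Iteration 3:
  f(1.635648) = -0.324655
  f(1.720511) = -0.039842
  x_4 = 1.720511 - (-0.039842)×(1.720511 - 1.635648)/(-0.039842 - (-0.324655))
       = 1.732382
Iteration 4:
  f(1.720511) = -0.039842
  f(1.732382) = 0.001148
  x_5 = 1.732382 - 0.001148×(1.732382 - 1.720511)/(0.001148 - (-0.039842))
       = 1.732050
Iteration 5:
  f(1.732382) = 0.001148
  f(1.732050) = -0.000004
  x_6 = 1.732050 - (-0.000004)×(1.732050 - 1.732382)/(-0.000004 - 0.001148)
       = 1.732051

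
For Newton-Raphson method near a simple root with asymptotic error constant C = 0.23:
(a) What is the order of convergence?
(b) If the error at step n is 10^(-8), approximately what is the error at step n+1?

(a) Newton-Raphson has quadratic (order 2) convergence near simple roots.
    This means |e_{n+1}| ≈ C|e_n|².

(b) With |e_n| = 10^(-8) and C = 0.23:
    |e_{n+1}| ≈ 0.23 × (10^(-8))² = 0.23 × 10^(-16)

(a) 2 (quadratic); (b) |e_{n+1}| ≈ 2.300e-17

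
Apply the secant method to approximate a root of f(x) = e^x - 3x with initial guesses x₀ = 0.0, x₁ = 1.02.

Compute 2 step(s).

f(x) = e^x - 3x
x₀ = 0.0, x₁ = 1.02

Secant formula: x_{n+1} = x_n - f(x_n)(x_n - x_{n-1})/(f(x_n) - f(x_{n-1}))

Iteration 1:
  f(0.000000) = 1.000000
  f(1.020000) = -0.286805
  x_2 = 1.020000 - (-0.286805)×(1.020000 - 0.000000)/(-0.286805 - 1.000000)
       = 0.792661
Iteration 2:
  f(1.020000) = -0.286805
  f(0.792661) = -0.168715
  x_3 = 0.792661 - (-0.168715)×(0.792661 - 1.020000)/(-0.168715 - (-0.286805))
       = 0.467861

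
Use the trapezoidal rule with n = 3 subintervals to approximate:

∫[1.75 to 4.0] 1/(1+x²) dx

f(x) = 1/(1+x²)
a = 1.75, b = 4.0, n = 3
h = (b - a)/n = 0.750000

Trapezoidal rule: (h/2)[f(x₀) + 2f(x₁) + 2f(x₂) + ... + f(xₙ)]

x_0 = 1.7500, f(x_0) = 0.246154, coefficient = 1
x_1 = 2.5000, f(x_1) = 0.137931, coefficient = 2
x_2 = 3.2500, f(x_2) = 0.086486, coefficient = 2
x_3 = 4.0000, f(x_3) = 0.058824, coefficient = 1

I ≈ (0.750000/2) × 0.753812 = 0.282680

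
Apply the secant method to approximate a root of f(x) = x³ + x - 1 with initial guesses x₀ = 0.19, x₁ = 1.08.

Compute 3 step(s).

f(x) = x³ + x - 1
x₀ = 0.19, x₁ = 1.08

Secant formula: x_{n+1} = x_n - f(x_n)(x_n - x_{n-1})/(f(x_n) - f(x_{n-1}))

Iteration 1:
  f(0.190000) = -0.803141
  f(1.080000) = 1.339712
  x_2 = 1.080000 - 1.339712×(1.080000 - 0.190000)/(1.339712 - (-0.803141))
       = 0.523572
Iteration 2:
  f(1.080000) = 1.339712
  f(0.523572) = -0.332903
  x_3 = 0.523572 - (-0.332903)×(0.523572 - 1.080000)/(-0.332903 - 1.339712)
       = 0.634318
Iteration 3:
  f(0.523572) = -0.332903
  f(0.634318) = -0.110457
  x_4 = 0.634318 - (-0.110457)×(0.634318 - 0.523572)/(-0.110457 - (-0.332903))
       = 0.689311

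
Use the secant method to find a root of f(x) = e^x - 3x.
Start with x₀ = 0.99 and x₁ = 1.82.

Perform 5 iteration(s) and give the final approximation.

f(x) = e^x - 3x
x₀ = 0.99, x₁ = 1.82

Secant formula: x_{n+1} = x_n - f(x_n)(x_n - x_{n-1})/(f(x_n) - f(x_{n-1}))

Iteration 1:
  f(0.990000) = -0.278766
  f(1.820000) = 0.711858
  x_2 = 1.820000 - 0.711858×(1.820000 - 0.990000)/(0.711858 - (-0.278766))
       = 1.223565
Iteration 2:
  f(1.820000) = 0.711858
  f(1.223565) = -0.271410
  x_3 = 1.223565 - (-0.271410)×(1.223565 - 1.820000)/(-0.271410 - 0.711858)
       = 1.388198
Iteration 3:
  f(1.223565) = -0.271410
  f(1.388198) = -0.156972
  x_4 = 1.388198 - (-0.156972)×(1.388198 - 1.223565)/(-0.156972 - (-0.271410))
       = 1.614021
Iteration 4:
  f(1.388198) = -0.156972
  f(1.614021) = 0.180904
  x_5 = 1.614021 - 0.180904×(1.614021 - 1.388198)/(0.180904 - (-0.156972))
       = 1.493112
Iteration 5:
  f(1.614021) = 0.180904
  f(1.493112) = -0.028411
  x_6 = 1.493112 - (-0.028411)×(1.493112 - 1.614021)/(-0.028411 - 0.180904)
       = 1.509523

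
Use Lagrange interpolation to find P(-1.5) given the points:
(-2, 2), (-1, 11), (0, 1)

Lagrange interpolation formula:
P(x) = Σ yᵢ × Lᵢ(x)
where Lᵢ(x) = Π_{j≠i} (x - xⱼ)/(xᵢ - xⱼ)

L_0(-1.5) = (-1.5 - (-1))/(-2 - (-1)) × (-1.5 - 0)/(-2 - 0) = 0.375000
L_1(-1.5) = (-1.5 - (-2))/(-1 - (-2)) × (-1.5 - 0)/(-1 - 0) = 0.750000
L_2(-1.5) = (-1.5 - (-2))/(0 - (-2)) × (-1.5 - (-1))/(0 - (-1)) = -0.125000

P(-1.5) = 2×L_0(-1.5) + 11×L_1(-1.5) + 1×L_2(-1.5)
P(-1.5) = 8.875000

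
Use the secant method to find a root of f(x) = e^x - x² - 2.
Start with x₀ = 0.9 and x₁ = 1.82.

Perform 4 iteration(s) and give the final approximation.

f(x) = e^x - x² - 2
x₀ = 0.9, x₁ = 1.82

Secant formula: x_{n+1} = x_n - f(x_n)(x_n - x_{n-1})/(f(x_n) - f(x_{n-1}))

Iteration 1:
  f(0.900000) = -0.350397
  f(1.820000) = 0.859458
  x_2 = 1.820000 - 0.859458×(1.820000 - 0.900000)/(0.859458 - (-0.350397))
       = 1.166449
Iteration 2:
  f(1.820000) = 0.859458
  f(1.166449) = -0.150031
  x_3 = 1.166449 - (-0.150031)×(1.166449 - 1.820000)/(-0.150031 - 0.859458)
       = 1.263581
Iteration 3:
  f(1.166449) = -0.150031
  f(1.263581) = -0.058569
  x_4 = 1.263581 - (-0.058569)×(1.263581 - 1.166449)/(-0.058569 - (-0.150031))
       = 1.325779
Iteration 4:
  f(1.263581) = -0.058569
  f(1.325779) = 0.007428
  x_5 = 1.325779 - 0.007428×(1.325779 - 1.263581)/(0.007428 - (-0.058569))
       = 1.318779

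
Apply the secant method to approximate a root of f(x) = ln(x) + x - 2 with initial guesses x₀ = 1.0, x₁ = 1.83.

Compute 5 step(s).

f(x) = ln(x) + x - 2
x₀ = 1.0, x₁ = 1.83

Secant formula: x_{n+1} = x_n - f(x_n)(x_n - x_{n-1})/(f(x_n) - f(x_{n-1}))

Iteration 1:
  f(1.000000) = -1.000000
  f(1.830000) = 0.434316
  x_2 = 1.830000 - 0.434316×(1.830000 - 1.000000)/(0.434316 - (-1.000000))
       = 1.578673
Iteration 2:
  f(1.830000) = 0.434316
  f(1.578673) = 0.035258
  x_3 = 1.578673 - 0.035258×(1.578673 - 1.830000)/(0.035258 - 0.434316)
       = 1.556468
Iteration 3:
  f(1.578673) = 0.035258
  f(1.556468) = -0.001113
  x_4 = 1.556468 - (-0.001113)×(1.556468 - 1.578673)/(-0.001113 - 0.035258)
       = 1.557147
Iteration 4:
  f(1.556468) = -0.001113
  f(1.557147) = 0.000003
  x_5 = 1.557147 - 0.000003×(1.557147 - 1.556468)/(0.000003 - (-0.001113))
       = 1.557146
Iteration 5:
  f(1.557147) = 0.000003
  f(1.557146) = 0.000000
  x_6 = 1.557146 - 0.000000×(1.557146 - 1.557147)/(0.000000 - 0.000003)
       = 1.557146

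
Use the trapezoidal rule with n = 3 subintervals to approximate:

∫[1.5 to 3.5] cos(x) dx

f(x) = cos(x)
a = 1.5, b = 3.5, n = 3
h = (b - a)/n = 0.666667

Trapezoidal rule: (h/2)[f(x₀) + 2f(x₁) + 2f(x₂) + ... + f(xₙ)]

x_0 = 1.5000, f(x_0) = 0.070737, coefficient = 1
x_1 = 2.1667, f(x_1) = -0.561229, coefficient = 2
x_2 = 2.8333, f(x_2) = -0.952863, coefficient = 2
x_3 = 3.5000, f(x_3) = -0.936457, coefficient = 1

I ≈ (0.666667/2) × -3.893904 = -1.297968
Exact value: -1.348278
Error: 0.050310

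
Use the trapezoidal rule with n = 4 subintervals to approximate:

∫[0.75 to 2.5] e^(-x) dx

f(x) = e^(-x)
a = 0.75, b = 2.5, n = 4
h = (b - a)/n = 0.437500

Trapezoidal rule: (h/2)[f(x₀) + 2f(x₁) + 2f(x₂) + ... + f(xₙ)]

x_0 = 0.7500, f(x_0) = 0.472367, coefficient = 1
x_1 = 1.1875, f(x_1) = 0.304983, coefficient = 2
x_2 = 1.6250, f(x_2) = 0.196912, coefficient = 2
x_3 = 2.0625, f(x_3) = 0.127136, coefficient = 2
x_4 = 2.5000, f(x_4) = 0.082085, coefficient = 1

I ≈ (0.437500/2) × 1.812512 = 0.396487
Exact value: 0.390282
Error: 0.006205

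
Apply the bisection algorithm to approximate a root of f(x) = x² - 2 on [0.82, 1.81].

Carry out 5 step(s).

f(x) = x² - 2
Initial interval: [0.82, 1.81]

Iteration 1:
  c_1 = (0.820000 + 1.810000)/2 = 1.315000
  f(c_1) = f(1.315000) = -0.270775
  f(a) × f(c) ≥ 0, new interval: [1.315000, 1.810000]
Iteration 2:
  c_2 = (1.315000 + 1.810000)/2 = 1.562500
  f(c_2) = f(1.562500) = 0.441406
  f(a) × f(c) < 0, new interval: [1.315000, 1.562500]
Iteration 3:
  c_3 = (1.315000 + 1.562500)/2 = 1.438750
  f(c_3) = f(1.438750) = 0.070002
  f(a) × f(c) < 0, new interval: [1.315000, 1.438750]
Iteration 4:
  c_4 = (1.315000 + 1.438750)/2 = 1.376875
  f(c_4) = f(1.376875) = -0.104215
  f(a) × f(c) ≥ 0, new interval: [1.376875, 1.438750]
Iteration 5:
  c_5 = (1.376875 + 1.438750)/2 = 1.407812
  f(c_5) = f(1.407812) = -0.018064
  f(a) × f(c) ≥ 0, new interval: [1.407812, 1.438750]

After 5 iteration(s), the approximation is c_5 = 1.407812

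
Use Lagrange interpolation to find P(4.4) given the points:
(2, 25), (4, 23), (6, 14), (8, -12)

Lagrange interpolation formula:
P(x) = Σ yᵢ × Lᵢ(x)
where Lᵢ(x) = Π_{j≠i} (x - xⱼ)/(xᵢ - xⱼ)

L_0(4.4) = (4.4 - 4)/(2 - 4) × (4.4 - 6)/(2 - 6) × (4.4 - 8)/(2 - 8) = -0.048000
L_1(4.4) = (4.4 - 2)/(4 - 2) × (4.4 - 6)/(4 - 6) × (4.4 - 8)/(4 - 8) = 0.864000
L_2(4.4) = (4.4 - 2)/(6 - 2) × (4.4 - 4)/(6 - 4) × (4.4 - 8)/(6 - 8) = 0.216000
L_3(4.4) = (4.4 - 2)/(8 - 2) × (4.4 - 4)/(8 - 4) × (4.4 - 6)/(8 - 6) = -0.032000

P(4.4) = 25×L_0(4.4) + 23×L_1(4.4) + 14×L_2(4.4) + (-12)×L_3(4.4)
P(4.4) = 22.080000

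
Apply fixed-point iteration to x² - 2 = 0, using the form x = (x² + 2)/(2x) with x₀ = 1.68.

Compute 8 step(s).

Equation: x² - 2 = 0
Fixed-point form: x = (x² + 2)/(2x)
x₀ = 1.68

x_1 = g(1.680000) = 1.435238
x_2 = g(1.435238) = 1.414368
x_3 = g(1.414368) = 1.414214
x_4 = g(1.414214) = 1.414214
x_5 = g(1.414214) = 1.414214
x_6 = g(1.414214) = 1.414214
x_7 = g(1.414214) = 1.414214
x_8 = g(1.414214) = 1.414214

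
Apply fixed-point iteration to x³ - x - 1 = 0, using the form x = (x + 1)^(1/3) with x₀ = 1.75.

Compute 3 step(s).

Equation: x³ - x - 1 = 0
Fixed-point form: x = (x + 1)^(1/3)
x₀ = 1.75

x_1 = g(1.750000) = 1.401020
x_2 = g(1.401020) = 1.339055
x_3 = g(1.339055) = 1.327436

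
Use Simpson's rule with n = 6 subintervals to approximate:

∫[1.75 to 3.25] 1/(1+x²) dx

f(x) = 1/(1+x²)
a = 1.75, b = 3.25, n = 6
h = (b - a)/n = 0.250000

Simpson's rule: (h/3)[f(x₀) + 4f(x₁) + 2f(x₂) + ... + f(xₙ)]

x_0 = 1.7500, f(x_0) = 0.246154, coefficient = 1
x_1 = 2.0000, f(x_1) = 0.200000, coefficient = 4
x_2 = 2.2500, f(x_2) = 0.164948, coefficient = 2
x_3 = 2.5000, f(x_3) = 0.137931, coefficient = 4
x_4 = 2.7500, f(x_4) = 0.116788, coefficient = 2
x_5 = 3.0000, f(x_5) = 0.100000, coefficient = 4
x_6 = 3.2500, f(x_6) = 0.086486, coefficient = 1

I ≈ (0.250000/3) × 2.647838 = 0.220653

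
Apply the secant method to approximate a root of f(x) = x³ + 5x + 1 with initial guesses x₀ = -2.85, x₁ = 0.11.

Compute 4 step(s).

f(x) = x³ + 5x + 1
x₀ = -2.85, x₁ = 0.11

Secant formula: x_{n+1} = x_n - f(x_n)(x_n - x_{n-1})/(f(x_n) - f(x_{n-1}))

Iteration 1:
  f(-2.850000) = -36.399125
  f(0.110000) = 1.551331
  x_2 = 0.110000 - 1.551331×(0.110000 - (-2.850000))/(1.551331 - (-36.399125))
       = -0.010998
Iteration 2:
  f(0.110000) = 1.551331
  f(-0.010998) = 0.945007
  x_3 = -0.010998 - 0.945007×(-0.010998 - 0.110000)/(0.945007 - 1.551331)
       = -0.199584
Iteration 3:
  f(-0.010998) = 0.945007
  f(-0.199584) = -0.005872
  x_4 = -0.199584 - (-0.005872)×(-0.199584 - (-0.010998))/(-0.005872 - 0.945007)
       = -0.198420
Iteration 4:
  f(-0.199584) = -0.005872
  f(-0.198420) = 0.000089
  x_5 = -0.198420 - 0.000089×(-0.198420 - (-0.199584))/(0.000089 - (-0.005872))
       = -0.198437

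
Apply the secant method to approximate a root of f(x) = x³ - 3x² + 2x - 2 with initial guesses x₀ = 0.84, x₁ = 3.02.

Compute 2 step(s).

f(x) = x³ - 3x² + 2x - 2
x₀ = 0.84, x₁ = 3.02

Secant formula: x_{n+1} = x_n - f(x_n)(x_n - x_{n-1})/(f(x_n) - f(x_{n-1}))

Iteration 1:
  f(0.840000) = -1.844096
  f(3.020000) = 4.222408
  x_2 = 3.020000 - 4.222408×(3.020000 - 0.840000)/(4.222408 - (-1.844096))
       = 1.502676
Iteration 2:
  f(3.020000) = 4.222408
  f(1.502676) = -2.375658
  x_3 = 1.502676 - (-2.375658)×(1.502676 - 3.020000)/(-2.375658 - 4.222408)
       = 2.048994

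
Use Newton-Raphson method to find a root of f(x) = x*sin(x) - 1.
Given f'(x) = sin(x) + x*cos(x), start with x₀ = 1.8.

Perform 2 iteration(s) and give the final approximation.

f(x) = x*sin(x) - 1
f'(x) = sin(x) + x*cos(x)
x₀ = 1.8

Newton-Raphson formula: x_{n+1} = x_n - f(x_n)/f'(x_n)

Iteration 1:
  f(1.800000) = 0.752926
  f'(1.800000) = 0.564884
  x_1 = 1.800000 - 0.752926/0.564884 = 0.467114
Iteration 2:
  f(0.467114) = -0.789653
  f'(0.467114) = 0.867384
  x_2 = 0.467114 - (-0.789653)/0.867384 = 1.377499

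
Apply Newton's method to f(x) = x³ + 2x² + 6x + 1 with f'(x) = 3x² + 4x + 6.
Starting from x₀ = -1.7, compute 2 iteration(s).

f(x) = x³ + 2x² + 6x + 1
f'(x) = 3x² + 4x + 6
x₀ = -1.7

Newton-Raphson formula: x_{n+1} = x_n - f(x_n)/f'(x_n)

Iteration 1:
  f(-1.700000) = -8.333000
  f'(-1.700000) = 7.870000
  x_1 = -1.700000 - (-8.333000)/7.870000 = -0.641169
Iteration 2:
  f(-0.641169) = -2.288402
  f'(-0.641169) = 4.668617
  x_2 = -0.641169 - (-2.288402)/4.668617 = -0.151002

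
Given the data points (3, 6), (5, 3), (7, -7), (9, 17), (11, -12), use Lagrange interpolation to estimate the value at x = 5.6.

Lagrange interpolation formula:
P(x) = Σ yᵢ × Lᵢ(x)
where Lᵢ(x) = Π_{j≠i} (x - xⱼ)/(xᵢ - xⱼ)

L_0(5.6) = (5.6 - 5)/(3 - 5) × (5.6 - 7)/(3 - 7) × (5.6 - 9)/(3 - 9) × (5.6 - 11)/(3 - 11) = -0.040162
L_1(5.6) = (5.6 - 3)/(5 - 3) × (5.6 - 7)/(5 - 7) × (5.6 - 9)/(5 - 9) × (5.6 - 11)/(5 - 11) = 0.696150
L_2(5.6) = (5.6 - 3)/(7 - 3) × (5.6 - 5)/(7 - 5) × (5.6 - 9)/(7 - 9) × (5.6 - 11)/(7 - 11) = 0.447525
L_3(5.6) = (5.6 - 3)/(9 - 3) × (5.6 - 5)/(9 - 5) × (5.6 - 7)/(9 - 7) × (5.6 - 11)/(9 - 11) = -0.122850
L_4(5.6) = (5.6 - 3)/(11 - 3) × (5.6 - 5)/(11 - 5) × (5.6 - 7)/(11 - 7) × (5.6 - 9)/(11 - 9) = 0.019337

P(5.6) = 6×L_0(5.6) + 3×L_1(5.6) + (-7)×L_2(5.6) + 17×L_3(5.6) + (-12)×L_4(5.6)
P(5.6) = -3.605700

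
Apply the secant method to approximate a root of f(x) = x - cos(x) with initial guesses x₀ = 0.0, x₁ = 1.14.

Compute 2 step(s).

f(x) = x - cos(x)
x₀ = 0.0, x₁ = 1.14

Secant formula: x_{n+1} = x_n - f(x_n)(x_n - x_{n-1})/(f(x_n) - f(x_{n-1}))

Iteration 1:
  f(0.000000) = -1.000000
  f(1.140000) = 0.722405
  x_2 = 1.140000 - 0.722405×(1.140000 - 0.000000)/(0.722405 - (-1.000000))
       = 0.661865
Iteration 2:
  f(1.140000) = 0.722405
  f(0.661865) = -0.126982
  x_3 = 0.661865 - (-0.126982)×(0.661865 - 1.140000)/(-0.126982 - 0.722405)
       = 0.733346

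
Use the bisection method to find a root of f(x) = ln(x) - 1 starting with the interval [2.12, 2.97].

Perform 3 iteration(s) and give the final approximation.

f(x) = ln(x) - 1
Initial interval: [2.12, 2.97]

Iteration 1:
  c_1 = (2.120000 + 2.970000)/2 = 2.545000
  f(c_1) = f(2.545000) = -0.065869
  f(a) × f(c) ≥ 0, new interval: [2.545000, 2.970000]
Iteration 2:
  c_2 = (2.545000 + 2.970000)/2 = 2.757500
  f(c_2) = f(2.757500) = 0.014324
  f(a) × f(c) < 0, new interval: [2.545000, 2.757500]
Iteration 3:
  c_3 = (2.545000 + 2.757500)/2 = 2.651250
  f(c_3) = f(2.651250) = -0.024969
  f(a) × f(c) ≥ 0, new interval: [2.651250, 2.757500]

After 3 iteration(s), the approximation is c_3 = 2.651250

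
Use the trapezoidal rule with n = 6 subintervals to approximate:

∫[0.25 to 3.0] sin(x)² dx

f(x) = sin(x)²
a = 0.25, b = 3.0, n = 6
h = (b - a)/n = 0.458333

Trapezoidal rule: (h/2)[f(x₀) + 2f(x₁) + 2f(x₂) + ... + f(xₙ)]

x_0 = 0.2500, f(x_0) = 0.061209, coefficient = 1
x_1 = 0.7083, f(x_1) = 0.423240, coefficient = 2
x_2 = 1.1667, f(x_2) = 0.845379, coefficient = 2
x_3 = 1.6250, f(x_3) = 0.997065, coefficient = 2
x_4 = 2.0833, f(x_4) = 0.759518, coefficient = 2
x_5 = 2.5417, f(x_5) = 0.318752, coefficient = 2
x_6 = 3.0000, f(x_6) = 0.019915, coefficient = 1

I ≈ (0.458333/2) × 6.769031 = 1.551236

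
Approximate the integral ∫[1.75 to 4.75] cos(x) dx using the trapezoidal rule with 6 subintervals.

f(x) = cos(x)
a = 1.75, b = 4.75, n = 6
h = (b - a)/n = 0.500000

Trapezoidal rule: (h/2)[f(x₀) + 2f(x₁) + 2f(x₂) + ... + f(xₙ)]

x_0 = 1.7500, f(x_0) = -0.178246, coefficient = 1
x_1 = 2.2500, f(x_1) = -0.628174, coefficient = 2
x_2 = 2.7500, f(x_2) = -0.924302, coefficient = 2
x_3 = 3.2500, f(x_3) = -0.994130, coefficient = 2
x_4 = 3.7500, f(x_4) = -0.820559, coefficient = 2
x_5 = 4.2500, f(x_5) = -0.446087, coefficient = 2
x_6 = 4.7500, f(x_6) = 0.037602, coefficient = 1

I ≈ (0.500000/2) × -7.767149 = -1.941787
Exact value: -1.983279
Error: 0.041491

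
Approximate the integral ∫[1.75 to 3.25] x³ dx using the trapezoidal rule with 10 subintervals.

f(x) = x³
a = 1.75, b = 3.25, n = 10
h = (b - a)/n = 0.150000

Trapezoidal rule: (h/2)[f(x₀) + 2f(x₁) + 2f(x₂) + ... + f(xₙ)]

x_0 = 1.7500, f(x_0) = 5.359375, coefficient = 1
x_1 = 1.9000, f(x_1) = 6.859000, coefficient = 2
x_2 = 2.0500, f(x_2) = 8.615125, coefficient = 2
x_3 = 2.2000, f(x_3) = 10.648000, coefficient = 2
x_4 = 2.3500, f(x_4) = 12.977875, coefficient = 2
x_5 = 2.5000, f(x_5) = 15.625000, coefficient = 2
x_6 = 2.6500, f(x_6) = 18.609625, coefficient = 2
x_7 = 2.8000, f(x_7) = 21.952000, coefficient = 2
x_8 = 2.9500, f(x_8) = 25.672375, coefficient = 2
x_9 = 3.1000, f(x_9) = 29.791000, coefficient = 2
x_10 = 3.2500, f(x_10) = 34.328125, coefficient = 1

I ≈ (0.150000/2) × 341.187500 = 25.589062
Exact value: 25.546875
Error: 0.042187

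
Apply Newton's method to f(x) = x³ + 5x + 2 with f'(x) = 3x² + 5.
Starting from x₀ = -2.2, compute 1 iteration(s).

f(x) = x³ + 5x + 2
f'(x) = 3x² + 5
x₀ = -2.2

Newton-Raphson formula: x_{n+1} = x_n - f(x_n)/f'(x_n)

Iteration 1:
  f(-2.200000) = -19.648000
  f'(-2.200000) = 19.520000
  x_1 = -2.200000 - (-19.648000)/19.520000 = -1.193443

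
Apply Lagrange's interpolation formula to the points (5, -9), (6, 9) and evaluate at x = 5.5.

Lagrange interpolation formula:
P(x) = Σ yᵢ × Lᵢ(x)
where Lᵢ(x) = Π_{j≠i} (x - xⱼ)/(xᵢ - xⱼ)

L_0(5.5) = (5.5 - 6)/(5 - 6) = 0.500000
L_1(5.5) = (5.5 - 5)/(6 - 5) = 0.500000

P(5.5) = (-9)×L_0(5.5) + 9×L_1(5.5)
P(5.5) = 0.000000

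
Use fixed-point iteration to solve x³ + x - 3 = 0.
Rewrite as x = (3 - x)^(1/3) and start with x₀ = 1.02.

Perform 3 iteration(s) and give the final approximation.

Equation: x³ + x - 3 = 0
Fixed-point form: x = (3 - x)^(1/3)
x₀ = 1.02

x_1 = g(1.020000) = 1.255707
x_2 = g(1.255707) = 1.203760
x_3 = g(1.203760) = 1.215593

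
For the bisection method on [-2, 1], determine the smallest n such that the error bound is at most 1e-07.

We need (b-a)/2^n ≤ 1e-07
(1 - (-2))/2^n ≤ 1e-07
3/2^n ≤ 1e-07
2^n ≥ 30000000
n ≥ log₂(30000000) = 24.84
n ≥ 25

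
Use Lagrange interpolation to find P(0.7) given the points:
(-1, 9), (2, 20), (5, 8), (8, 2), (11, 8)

Lagrange interpolation formula:
P(x) = Σ yᵢ × Lᵢ(x)
where Lᵢ(x) = Π_{j≠i} (x - xⱼ)/(xᵢ - xⱼ)

L_0(0.7) = (0.7 - 2)/(-1 - 2) × (0.7 - 5)/(-1 - 5) × (0.7 - 8)/(-1 - 8) × (0.7 - 11)/(-1 - 11) = 0.216210
L_1(0.7) = (0.7 - (-1))/(2 - (-1)) × (0.7 - 5)/(2 - 5) × (0.7 - 8)/(2 - 8) × (0.7 - 11)/(2 - 11) = 1.130944
L_2(0.7) = (0.7 - (-1))/(5 - (-1)) × (0.7 - 2)/(5 - 2) × (0.7 - 8)/(5 - 8) × (0.7 - 11)/(5 - 11) = -0.512870
L_3(0.7) = (0.7 - (-1))/(8 - (-1)) × (0.7 - 2)/(8 - 2) × (0.7 - 5)/(8 - 5) × (0.7 - 11)/(8 - 11) = 0.201401
L_4(0.7) = (0.7 - (-1))/(11 - (-1)) × (0.7 - 2)/(11 - 2) × (0.7 - 5)/(11 - 5) × (0.7 - 8)/(11 - 8) = -0.035685

P(0.7) = 9×L_0(0.7) + 20×L_1(0.7) + 8×L_2(0.7) + 2×L_3(0.7) + 8×L_4(0.7)
P(0.7) = 20.579135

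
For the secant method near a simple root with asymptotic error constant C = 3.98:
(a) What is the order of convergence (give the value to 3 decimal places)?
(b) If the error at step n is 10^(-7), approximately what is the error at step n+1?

(a) Secant method has superlinear convergence with order φ = (1+√5)/2 ≈ 1.618.
    This means |e_{n+1}| ≈ C|e_n|^1.618.

(b) With |e_n| = 10^(-7) and C = 3.98:
    |e_{n+1}| ≈ 3.98 × (10^(-7))^1.618 = 3.98 × 10^(-11.33)

(a) ≈ 1.618 (golden ratio); (b) |e_{n+1}| ≈ 1.878e-11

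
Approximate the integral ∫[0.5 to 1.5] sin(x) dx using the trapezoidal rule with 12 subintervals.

f(x) = sin(x)
a = 0.5, b = 1.5, n = 12
h = (b - a)/n = 0.083333

Trapezoidal rule: (h/2)[f(x₀) + 2f(x₁) + 2f(x₂) + ... + f(xₙ)]

x_0 = 0.5000, f(x_0) = 0.479426, coefficient = 1
x_1 = 0.5833, f(x_1) = 0.550809, coefficient = 2
x_2 = 0.6667, f(x_2) = 0.618370, coefficient = 2
x_3 = 0.7500, f(x_3) = 0.681639, coefficient = 2
x_4 = 0.8333, f(x_4) = 0.740177, coefficient = 2
x_5 = 0.9167, f(x_5) = 0.793578, coefficient = 2
x_6 = 1.0000, f(x_6) = 0.841471, coefficient = 2
x_7 = 1.0833, f(x_7) = 0.883524, coefficient = 2
x_8 = 1.1667, f(x_8) = 0.919445, coefficient = 2
x_9 = 1.2500, f(x_9) = 0.948985, coefficient = 2
x_10 = 1.3333, f(x_10) = 0.971938, coefficient = 2
x_11 = 1.4167, f(x_11) = 0.988146, coefficient = 2
x_12 = 1.5000, f(x_12) = 0.997495, coefficient = 1

I ≈ (0.083333/2) × 19.353081 = 0.806378
Exact value: 0.806845
Error: 0.000467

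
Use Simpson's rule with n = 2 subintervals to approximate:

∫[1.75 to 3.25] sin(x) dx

f(x) = sin(x)
a = 1.75, b = 3.25, n = 2
h = (b - a)/n = 0.750000

Simpson's rule: (h/3)[f(x₀) + 4f(x₁) + 2f(x₂) + ... + f(xₙ)]

x_0 = 1.7500, f(x_0) = 0.983986, coefficient = 1
x_1 = 2.5000, f(x_1) = 0.598472, coefficient = 4
x_2 = 3.2500, f(x_2) = -0.108195, coefficient = 1

I ≈ (0.750000/3) × 3.269679 = 0.817420
Exact value: 0.815884
Error: 0.001536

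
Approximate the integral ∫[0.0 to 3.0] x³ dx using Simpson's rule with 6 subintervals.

f(x) = x³
a = 0.0, b = 3.0, n = 6
h = (b - a)/n = 0.500000

Simpson's rule: (h/3)[f(x₀) + 4f(x₁) + 2f(x₂) + ... + f(xₙ)]

x_0 = 0.0000, f(x_0) = 0.000000, coefficient = 1
x_1 = 0.5000, f(x_1) = 0.125000, coefficient = 4
x_2 = 1.0000, f(x_2) = 1.000000, coefficient = 2
x_3 = 1.5000, f(x_3) = 3.375000, coefficient = 4
x_4 = 2.0000, f(x_4) = 8.000000, coefficient = 2
x_5 = 2.5000, f(x_5) = 15.625000, coefficient = 4
x_6 = 3.0000, f(x_6) = 27.000000, coefficient = 1

I ≈ (0.500000/3) × 121.500000 = 20.250000
Exact value: 20.250000
Error: 0.000000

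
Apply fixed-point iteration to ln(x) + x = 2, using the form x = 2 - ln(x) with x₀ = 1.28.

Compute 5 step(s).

Equation: ln(x) + x = 2
Fixed-point form: x = 2 - ln(x)
x₀ = 1.28

x_1 = g(1.280000) = 1.753140
x_2 = g(1.753140) = 1.438592
x_3 = g(1.438592) = 1.636335
x_4 = g(1.636335) = 1.507541
x_5 = g(1.507541) = 1.589520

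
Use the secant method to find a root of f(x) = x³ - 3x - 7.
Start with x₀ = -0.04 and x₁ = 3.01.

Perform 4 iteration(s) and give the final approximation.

f(x) = x³ - 3x - 7
x₀ = -0.04, x₁ = 3.01

Secant formula: x_{n+1} = x_n - f(x_n)(x_n - x_{n-1})/(f(x_n) - f(x_{n-1}))

Iteration 1:
  f(-0.040000) = -6.880064
  f(3.010000) = 11.240901
  x_2 = 3.010000 - 11.240901×(3.010000 - (-0.040000))/(11.240901 - (-6.880064))
       = 1.118006
Iteration 2:
  f(3.010000) = 11.240901
  f(1.118006) = -8.956580
  x_3 = 1.118006 - (-8.956580)×(1.118006 - 3.010000)/(-8.956580 - 11.240901)
       = 1.957012
Iteration 3:
  f(1.118006) = -8.956580
  f(1.957012) = -5.375886
  x_4 = 1.957012 - (-5.375886)×(1.957012 - 1.118006)/(-5.375886 - (-8.956580))
       = 3.216655
Iteration 4:
  f(1.957012) = -5.375886
  f(3.216655) = 16.632341
  x_5 = 3.216655 - 16.632341×(3.216655 - 1.957012)/(16.632341 - (-5.375886))
       = 2.264701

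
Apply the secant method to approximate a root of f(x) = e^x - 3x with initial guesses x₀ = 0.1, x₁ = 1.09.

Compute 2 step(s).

f(x) = e^x - 3x
x₀ = 0.1, x₁ = 1.09

Secant formula: x_{n+1} = x_n - f(x_n)(x_n - x_{n-1})/(f(x_n) - f(x_{n-1}))

Iteration 1:
  f(0.100000) = 0.805171
  f(1.090000) = -0.295726
  x_2 = 1.090000 - (-0.295726)×(1.090000 - 0.100000)/(-0.295726 - 0.805171)
       = 0.824063
Iteration 2:
  f(1.090000) = -0.295726
  f(0.824063) = -0.192446
  x_3 = 0.824063 - (-0.192446)×(0.824063 - 1.090000)/(-0.192446 - (-0.295726))
       = 0.328535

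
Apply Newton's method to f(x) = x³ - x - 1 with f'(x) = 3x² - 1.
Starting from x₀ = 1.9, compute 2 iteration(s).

f(x) = x³ - x - 1
f'(x) = 3x² - 1
x₀ = 1.9

Newton-Raphson formula: x_{n+1} = x_n - f(x_n)/f'(x_n)

Iteration 1:
  f(1.900000) = 3.959000
  f'(1.900000) = 9.830000
  x_1 = 1.900000 - 3.959000/9.830000 = 1.497253
Iteration 2:
  f(1.497253) = 0.859240
  f'(1.497253) = 5.725302
  x_2 = 1.497253 - 0.859240/5.725302 = 1.347176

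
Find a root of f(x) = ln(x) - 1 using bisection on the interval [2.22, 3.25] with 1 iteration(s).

f(x) = ln(x) - 1
Initial interval: [2.22, 3.25]

Iteration 1:
  c_1 = (2.220000 + 3.250000)/2 = 2.735000
  f(c_1) = f(2.735000) = 0.006131
  f(a) × f(c) < 0, new interval: [2.220000, 2.735000]

After 1 iteration(s), the approximation is c_1 = 2.735000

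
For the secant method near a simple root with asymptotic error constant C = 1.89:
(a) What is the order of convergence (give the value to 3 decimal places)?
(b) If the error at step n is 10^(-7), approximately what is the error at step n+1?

(a) Secant method has superlinear convergence with order φ = (1+√5)/2 ≈ 1.618.
    This means |e_{n+1}| ≈ C|e_n|^1.618.

(b) With |e_n| = 10^(-7) and C = 1.89:
    |e_{n+1}| ≈ 1.89 × (10^(-7))^1.618 = 1.89 × 10^(-11.33)

(a) ≈ 1.618 (golden ratio); (b) |e_{n+1}| ≈ 8.917e-12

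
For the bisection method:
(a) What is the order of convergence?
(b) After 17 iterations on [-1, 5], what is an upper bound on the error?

(a) Bisection has linear (order 1) convergence; the error is halved each step.

(b) Error bound = (b-a)/2^n = (5 - (-1))/2^{17}
    = 6/2^{17}

(a) 1 (linear); (b) error ≤ 4.58e-05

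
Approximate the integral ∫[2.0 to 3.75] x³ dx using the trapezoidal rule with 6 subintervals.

f(x) = x³
a = 2.0, b = 3.75, n = 6
h = (b - a)/n = 0.291667

Trapezoidal rule: (h/2)[f(x₀) + 2f(x₁) + 2f(x₂) + ... + f(xₙ)]

x_0 = 2.0000, f(x_0) = 8.000000, coefficient = 1
x_1 = 2.2917, f(x_1) = 12.035229, coefficient = 2
x_2 = 2.5833, f(x_2) = 17.240162, coefficient = 2
x_3 = 2.8750, f(x_3) = 23.763672, coefficient = 2
x_4 = 3.1667, f(x_4) = 31.754630, coefficient = 2
x_5 = 3.4583, f(x_5) = 41.361907, coefficient = 2
x_6 = 3.7500, f(x_6) = 52.734375, coefficient = 1

I ≈ (0.291667/2) × 313.045573 = 45.652479
Exact value: 45.438477
Error: 0.214003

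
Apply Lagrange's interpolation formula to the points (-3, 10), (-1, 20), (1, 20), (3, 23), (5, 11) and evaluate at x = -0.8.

Lagrange interpolation formula:
P(x) = Σ yᵢ × Lᵢ(x)
where Lᵢ(x) = Π_{j≠i} (x - xⱼ)/(xᵢ - xⱼ)

L_0(-0.8) = (-0.8 - (-1))/(-3 - (-1)) × (-0.8 - 1)/(-3 - 1) × (-0.8 - 3)/(-3 - 3) × (-0.8 - 5)/(-3 - 5) = -0.020662
L_1(-0.8) = (-0.8 - (-3))/(-1 - (-3)) × (-0.8 - 1)/(-1 - 1) × (-0.8 - 3)/(-1 - 3) × (-0.8 - 5)/(-1 - 5) = 0.909150
L_2(-0.8) = (-0.8 - (-3))/(1 - (-3)) × (-0.8 - (-1))/(1 - (-1)) × (-0.8 - 3)/(1 - 3) × (-0.8 - 5)/(1 - 5) = 0.151525
L_3(-0.8) = (-0.8 - (-3))/(3 - (-3)) × (-0.8 - (-1))/(3 - (-1)) × (-0.8 - 1)/(3 - 1) × (-0.8 - 5)/(3 - 5) = -0.047850
L_4(-0.8) = (-0.8 - (-3))/(5 - (-3)) × (-0.8 - (-1))/(5 - (-1)) × (-0.8 - 1)/(5 - 1) × (-0.8 - 3)/(5 - 3) = 0.007837

P(-0.8) = 10×L_0(-0.8) + 20×L_1(-0.8) + 20×L_2(-0.8) + 23×L_3(-0.8) + 11×L_4(-0.8)
P(-0.8) = 19.992538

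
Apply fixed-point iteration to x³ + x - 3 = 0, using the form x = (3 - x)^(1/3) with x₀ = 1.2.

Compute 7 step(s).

Equation: x³ + x - 3 = 0
Fixed-point form: x = (3 - x)^(1/3)
x₀ = 1.2

x_1 = g(1.200000) = 1.216440
x_2 = g(1.216440) = 1.212726
x_3 = g(1.212726) = 1.213567
x_4 = g(1.213567) = 1.213377
x_5 = g(1.213377) = 1.213420
x_6 = g(1.213420) = 1.213410
x_7 = g(1.213410) = 1.213412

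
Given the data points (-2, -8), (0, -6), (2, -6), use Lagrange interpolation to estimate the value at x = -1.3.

Lagrange interpolation formula:
P(x) = Σ yᵢ × Lᵢ(x)
where Lᵢ(x) = Π_{j≠i} (x - xⱼ)/(xᵢ - xⱼ)

L_0(-1.3) = (-1.3 - 0)/(-2 - 0) × (-1.3 - 2)/(-2 - 2) = 0.536250
L_1(-1.3) = (-1.3 - (-2))/(0 - (-2)) × (-1.3 - 2)/(0 - 2) = 0.577500
L_2(-1.3) = (-1.3 - (-2))/(2 - (-2)) × (-1.3 - 0)/(2 - 0) = -0.113750

P(-1.3) = (-8)×L_0(-1.3) + (-6)×L_1(-1.3) + (-6)×L_2(-1.3)
P(-1.3) = -7.072500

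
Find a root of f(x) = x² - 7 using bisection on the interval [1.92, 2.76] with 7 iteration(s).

f(x) = x² - 7
Initial interval: [1.92, 2.76]

Iteration 1:
  c_1 = (1.920000 + 2.760000)/2 = 2.340000
  f(c_1) = f(2.340000) = -1.524400
  f(a) × f(c) ≥ 0, new interval: [2.340000, 2.760000]
Iteration 2:
  c_2 = (2.340000 + 2.760000)/2 = 2.550000
  f(c_2) = f(2.550000) = -0.497500
  f(a) × f(c) ≥ 0, new interval: [2.550000, 2.760000]
Iteration 3:
  c_3 = (2.550000 + 2.760000)/2 = 2.655000
  f(c_3) = f(2.655000) = 0.049025
  f(a) × f(c) < 0, new interval: [2.550000, 2.655000]
Iteration 4:
  c_4 = (2.550000 + 2.655000)/2 = 2.602500
  f(c_4) = f(2.602500) = -0.226994
  f(a) × f(c) ≥ 0, new interval: [2.602500, 2.655000]
Iteration 5:
  c_5 = (2.602500 + 2.655000)/2 = 2.628750
  f(c_5) = f(2.628750) = -0.089673
  f(a) × f(c) ≥ 0, new interval: [2.628750, 2.655000]
Iteration 6:
  c_6 = (2.628750 + 2.655000)/2 = 2.641875
  f(c_6) = f(2.641875) = -0.020496
  f(a) × f(c) ≥ 0, new interval: [2.641875, 2.655000]
Iteration 7:
  c_7 = (2.641875 + 2.655000)/2 = 2.648438
  f(c_7) = f(2.648438) = 0.014221
  f(a) × f(c) < 0, new interval: [2.641875, 2.648438]

After 7 iteration(s), the approximation is c_7 = 2.648438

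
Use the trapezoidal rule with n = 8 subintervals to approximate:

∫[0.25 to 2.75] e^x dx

f(x) = e^x
a = 0.25, b = 2.75, n = 8
h = (b - a)/n = 0.312500

Trapezoidal rule: (h/2)[f(x₀) + 2f(x₁) + 2f(x₂) + ... + f(xₙ)]

x_0 = 0.2500, f(x_0) = 1.284025, coefficient = 1
x_1 = 0.5625, f(x_1) = 1.755055, coefficient = 2
x_2 = 0.8750, f(x_2) = 2.398875, coefficient = 2
x_3 = 1.1875, f(x_3) = 3.278874, coefficient = 2
x_4 = 1.5000, f(x_4) = 4.481689, coefficient = 2
x_5 = 1.8125, f(x_5) = 6.125743, coefficient = 2
x_6 = 2.1250, f(x_6) = 8.372897, coefficient = 2
x_7 = 2.4375, f(x_7) = 11.444394, coefficient = 2
x_8 = 2.7500, f(x_8) = 15.642632, coefficient = 1

I ≈ (0.312500/2) × 92.641711 = 14.475267
Exact value: 14.358606
Error: 0.116661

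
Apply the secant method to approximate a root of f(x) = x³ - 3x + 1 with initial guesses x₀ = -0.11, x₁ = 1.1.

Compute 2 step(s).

f(x) = x³ - 3x + 1
x₀ = -0.11, x₁ = 1.1

Secant formula: x_{n+1} = x_n - f(x_n)(x_n - x_{n-1})/(f(x_n) - f(x_{n-1}))

Iteration 1:
  f(-0.110000) = 1.328669
  f(1.100000) = -0.969000
  x_2 = 1.100000 - (-0.969000)×(1.100000 - (-0.110000))/(-0.969000 - 1.328669)
       = 0.589705
Iteration 2:
  f(1.100000) = -0.969000
  f(0.589705) = -0.564043
  x_3 = 0.589705 - (-0.564043)×(0.589705 - 1.100000)/(-0.564043 - (-0.969000))
       = -0.121059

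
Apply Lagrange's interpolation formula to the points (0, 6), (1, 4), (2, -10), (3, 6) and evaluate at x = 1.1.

Lagrange interpolation formula:
P(x) = Σ yᵢ × Lᵢ(x)
where Lᵢ(x) = Π_{j≠i} (x - xⱼ)/(xᵢ - xⱼ)

L_0(1.1) = (1.1 - 1)/(0 - 1) × (1.1 - 2)/(0 - 2) × (1.1 - 3)/(0 - 3) = -0.028500
L_1(1.1) = (1.1 - 0)/(1 - 0) × (1.1 - 2)/(1 - 2) × (1.1 - 3)/(1 - 3) = 0.940500
L_2(1.1) = (1.1 - 0)/(2 - 0) × (1.1 - 1)/(2 - 1) × (1.1 - 3)/(2 - 3) = 0.104500
L_3(1.1) = (1.1 - 0)/(3 - 0) × (1.1 - 1)/(3 - 1) × (1.1 - 2)/(3 - 2) = -0.016500

P(1.1) = 6×L_0(1.1) + 4×L_1(1.1) + (-10)×L_2(1.1) + 6×L_3(1.1)
P(1.1) = 2.447000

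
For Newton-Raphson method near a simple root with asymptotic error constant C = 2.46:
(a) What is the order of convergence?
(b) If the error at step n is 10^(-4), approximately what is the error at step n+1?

(a) Newton-Raphson has quadratic (order 2) convergence near simple roots.
    This means |e_{n+1}| ≈ C|e_n|².

(b) With |e_n| = 10^(-4) and C = 2.46:
    |e_{n+1}| ≈ 2.46 × (10^(-4))² = 2.46 × 10^(-8)

(a) 2 (quadratic); (b) |e_{n+1}| ≈ 2.460e-08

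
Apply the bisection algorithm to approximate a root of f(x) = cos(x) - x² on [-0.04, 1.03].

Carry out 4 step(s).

f(x) = cos(x) - x²
Initial interval: [-0.04, 1.03]

Iteration 1:
  c_1 = (-0.040000 + 1.030000)/2 = 0.495000
  f(c_1) = f(0.495000) = 0.634944
  f(a) × f(c) ≥ 0, new interval: [0.495000, 1.030000]
Iteration 2:
  c_2 = (0.495000 + 1.030000)/2 = 0.762500
  f(c_2) = f(0.762500) = 0.141705
  f(a) × f(c) ≥ 0, new interval: [0.762500, 1.030000]
Iteration 3:
  c_3 = (0.762500 + 1.030000)/2 = 0.896250
  f(c_3) = f(0.896250) = -0.178721
  f(a) × f(c) < 0, new interval: [0.762500, 0.896250]
Iteration 4:
  c_4 = (0.762500 + 0.896250)/2 = 0.829375
  f(c_4) = f(0.829375) = -0.012526
  f(a) × f(c) < 0, new interval: [0.762500, 0.829375]

After 4 iteration(s), the approximation is c_4 = 0.829375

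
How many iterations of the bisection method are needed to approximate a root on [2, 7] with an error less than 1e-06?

We need (b-a)/2^n ≤ 1e-06
(7 - 2)/2^n ≤ 1e-06
5/2^n ≤ 1e-06
2^n ≥ 5000000
n ≥ log₂(5000000) = 22.25
n ≥ 23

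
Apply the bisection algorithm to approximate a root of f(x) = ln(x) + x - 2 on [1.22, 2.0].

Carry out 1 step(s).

f(x) = ln(x) + x - 2
Initial interval: [1.22, 2.0]

Iteration 1:
  c_1 = (1.220000 + 2.000000)/2 = 1.610000
  f(c_1) = f(1.610000) = 0.086234
  f(a) × f(c) < 0, new interval: [1.220000, 1.610000]

After 1 iteration(s), the approximation is c_1 = 1.610000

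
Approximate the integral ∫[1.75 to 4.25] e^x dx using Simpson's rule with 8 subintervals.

f(x) = e^x
a = 1.75, b = 4.25, n = 8
h = (b - a)/n = 0.312500

Simpson's rule: (h/3)[f(x₀) + 4f(x₁) + 2f(x₂) + ... + f(xₙ)]

x_0 = 1.7500, f(x_0) = 5.754603, coefficient = 1
x_1 = 2.0625, f(x_1) = 7.865609, coefficient = 4
x_2 = 2.3750, f(x_2) = 10.751013, coefficient = 2
x_3 = 2.6875, f(x_3) = 14.694893, coefficient = 4
x_4 = 3.0000, f(x_4) = 20.085537, coefficient = 2
x_5 = 3.3125, f(x_5) = 27.453674, coefficient = 4
x_6 = 3.6250, f(x_6) = 37.524723, coefficient = 2
x_7 = 3.9375, f(x_7) = 51.290215, coefficient = 4
x_8 = 4.2500, f(x_8) = 70.105412, coefficient = 1

I ≈ (0.312500/3) × 617.800127 = 64.354180
Exact value: 64.350810
Error: 0.003370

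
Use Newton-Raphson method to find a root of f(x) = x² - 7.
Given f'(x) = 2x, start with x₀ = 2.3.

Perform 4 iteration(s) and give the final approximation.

f(x) = x² - 7
f'(x) = 2x
x₀ = 2.3

Newton-Raphson formula: x_{n+1} = x_n - f(x_n)/f'(x_n)

Iteration 1:
  f(2.300000) = -1.710000
  f'(2.300000) = 4.600000
  x_1 = 2.300000 - (-1.710000)/4.600000 = 2.671739
Iteration 2:
  f(2.671739) = 0.138190
  f'(2.671739) = 5.343478
  x_2 = 2.671739 - 0.138190/5.343478 = 2.645878
Iteration 3:
  f(2.645878) = 0.000669
  f'(2.645878) = 5.291755
  x_3 = 2.645878 - 0.000669/5.291755 = 2.645751
Iteration 4:
  f(2.645751) = 0.000000
  f'(2.645751) = 5.291503
  x_4 = 2.645751 - 0.000000/5.291503 = 2.645751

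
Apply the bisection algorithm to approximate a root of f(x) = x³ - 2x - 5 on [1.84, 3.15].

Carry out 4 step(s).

f(x) = x³ - 2x - 5
Initial interval: [1.84, 3.15]

Iteration 1:
  c_1 = (1.840000 + 3.150000)/2 = 2.495000
  f(c_1) = f(2.495000) = 5.541437
  f(a) × f(c) < 0, new interval: [1.840000, 2.495000]
Iteration 2:
  c_2 = (1.840000 + 2.495000)/2 = 2.167500
  f(c_2) = f(2.167500) = 0.848037
  f(a) × f(c) < 0, new interval: [1.840000, 2.167500]
Iteration 3:
  c_3 = (1.840000 + 2.167500)/2 = 2.003750
  f(c_3) = f(2.003750) = -0.962416
  f(a) × f(c) ≥ 0, new interval: [2.003750, 2.167500]
Iteration 4:
  c_4 = (2.003750 + 2.167500)/2 = 2.085625
  f(c_4) = f(2.085625) = -0.099132
  f(a) × f(c) ≥ 0, new interval: [2.085625, 2.167500]

After 4 iteration(s), the approximation is c_4 = 2.085625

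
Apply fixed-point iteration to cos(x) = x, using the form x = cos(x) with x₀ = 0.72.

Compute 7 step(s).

Equation: cos(x) = x
Fixed-point form: x = cos(x)
x₀ = 0.72

x_1 = g(0.720000) = 0.751806
x_2 = g(0.751806) = 0.730457
x_3 = g(0.730457) = 0.744870
x_4 = g(0.744870) = 0.735176
x_5 = g(0.735176) = 0.741713
x_6 = g(0.741713) = 0.737313
x_7 = g(0.737313) = 0.740278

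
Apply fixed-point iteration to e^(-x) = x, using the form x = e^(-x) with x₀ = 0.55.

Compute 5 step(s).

Equation: e^(-x) = x
Fixed-point form: x = e^(-x)
x₀ = 0.55

x_1 = g(0.550000) = 0.576950
x_2 = g(0.576950) = 0.561609
x_3 = g(0.561609) = 0.570291
x_4 = g(0.570291) = 0.565361
x_5 = g(0.565361) = 0.568155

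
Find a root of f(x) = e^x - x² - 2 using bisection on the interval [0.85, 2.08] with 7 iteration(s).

f(x) = e^x - x² - 2
Initial interval: [0.85, 2.08]

Iteration 1:
  c_1 = (0.850000 + 2.080000)/2 = 1.465000
  f(c_1) = f(1.465000) = 0.181318
  f(a) × f(c) < 0, new interval: [0.850000, 1.465000]
Iteration 2:
  c_2 = (0.850000 + 1.465000)/2 = 1.157500
  f(c_2) = f(1.157500) = -0.157838
  f(a) × f(c) ≥ 0, new interval: [1.157500, 1.465000]
Iteration 3:
  c_3 = (1.157500 + 1.465000)/2 = 1.311250
  f(c_3) = f(1.311250) = -0.008567
  f(a) × f(c) ≥ 0, new interval: [1.311250, 1.465000]
Iteration 4:
  c_4 = (1.311250 + 1.465000)/2 = 1.388125
  f(c_4) = f(1.388125) = 0.080438
  f(a) × f(c) < 0, new interval: [1.311250, 1.388125]
Iteration 5:
  c_5 = (1.311250 + 1.388125)/2 = 1.349687
  f(c_5) = f(1.349687) = 0.034564
  f(a) × f(c) < 0, new interval: [1.311250, 1.349687]
Iteration 6:
  c_6 = (1.311250 + 1.349687)/2 = 1.330469
  f(c_6) = f(1.330469) = 0.012669
  f(a) × f(c) < 0, new interval: [1.311250, 1.330469]
Iteration 7:
  c_7 = (1.311250 + 1.330469)/2 = 1.320859
  f(c_7) = f(1.320859) = 0.001970
  f(a) × f(c) < 0, new interval: [1.311250, 1.320859]

After 7 iteration(s), the approximation is c_7 = 1.320859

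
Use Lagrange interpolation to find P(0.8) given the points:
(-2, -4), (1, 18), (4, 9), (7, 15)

Lagrange interpolation formula:
P(x) = Σ yᵢ × Lᵢ(x)
where Lᵢ(x) = Π_{j≠i} (x - xⱼ)/(xᵢ - xⱼ)

L_0(0.8) = (0.8 - 1)/(-2 - 1) × (0.8 - 4)/(-2 - 4) × (0.8 - 7)/(-2 - 7) = 0.024494
L_1(0.8) = (0.8 - (-2))/(1 - (-2)) × (0.8 - 4)/(1 - 4) × (0.8 - 7)/(1 - 7) = 1.028741
L_2(0.8) = (0.8 - (-2))/(4 - (-2)) × (0.8 - 1)/(4 - 1) × (0.8 - 7)/(4 - 7) = -0.064296
L_3(0.8) = (0.8 - (-2))/(7 - (-2)) × (0.8 - 1)/(7 - 1) × (0.8 - 4)/(7 - 4) = 0.011062

P(0.8) = (-4)×L_0(0.8) + 18×L_1(0.8) + 9×L_2(0.8) + 15×L_3(0.8)
P(0.8) = 18.006617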